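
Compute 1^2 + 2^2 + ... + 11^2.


This power sum has a closed form given by Faulhaber's formula
sum_{k=1}^{m} k^p = (1 / (p + 1)) * sum_{j=0}^{p} C(p + 1, j) B_j m^(p + 1 - j),
but for small m direct computation is fastest:
1 + 4 + 9 + 16 + 25 + 36 + 49 + 64 + 81 + 100 + 121 = 506.

506


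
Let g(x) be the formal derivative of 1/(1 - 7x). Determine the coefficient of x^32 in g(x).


Differentiate termwise: d/dx sum_{k>=0} 7^k x^k = sum_{k>=1} k 7^k x^(k-1) = sum_{j>=0} (j+1) 7^(j+1) x^j.
Equivalently, d/dx [1/(1 - 7x)] = 7/(1 - 7x)^2.
For j = 32: 33 * 7^33 = 33 * 7730993719707444524137094407 = 255122792750345669296524115431.

255122792750345669296524115431


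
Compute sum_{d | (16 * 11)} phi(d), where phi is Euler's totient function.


First, 16 * 11 = 176. One classical identity is sum_{d | n} phi(d) = n (each k in [1, n] has a unique gcd with n, and among the k's with gcd(k, n) = n/d there are phi(d) of them). So the sum equals 176. We also verify directly:
Divisors of 176: 1, 2, 4, 8, 11, 16, 22, 44, 88, 176.
phi values: 1, 1, 2, 4, 10, 8, 10, 20, 40, 80.
Sum = 176.

176


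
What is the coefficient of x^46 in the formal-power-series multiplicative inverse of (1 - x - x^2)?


Let the inverse be f(x) = sum_{k>=0} a_k x^k. From f(x) * (1 - x - x^2) = 1 and matching coefficients:
 x^0: a_0 = 1.
 x^1: a_1 - a_0 = 0, so a_1 = 1.
 x^k (k >= 2): a_k - a_{k-1} - a_{k-2} = 0, i.e. a_k = a_{k-1} + a_{k-2}.
This is the Fibonacci-type recurrence shifted so that a_0 = a_1 = 1.
Iterating: a_0=1, a_1=1, a_2=2, a_3=3, a_4=5, a_5=8, a_6=13, a_7=21, a_8=34, a_9=55, ...
a_46 = 2971215073.

2971215073


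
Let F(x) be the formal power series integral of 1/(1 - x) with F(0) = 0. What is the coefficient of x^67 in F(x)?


1/(1 - x) = sum_{k>=0} x^k. Integrating termwise and using F(0) = 0 gives
F(x) = sum_{k>=0} x^(k+1) / (k+1) = sum_{m>=1} x^m / m = -ln(1 - x).
So the coefficient of x^67 is 1/67 = 1/67.

1/67


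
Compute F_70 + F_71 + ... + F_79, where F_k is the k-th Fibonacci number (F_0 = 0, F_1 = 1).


Use the identity sum_{k=0}^{N} F_k = F_{N+2} - 1 (which follows from F_{k+2} - F_{k+1} = F_k). Then
sum_{k=70}^{79} F_k = (F_{81} - 1) - (F_{71} - 1) = F_{81} - F_{71}.
Computing: F_{81} = 37889062373143906, F_{71} = 308061521170129, so
Sum = 37889062373143906 - 308061521170129 = 37581000851973777.

37581000851973777


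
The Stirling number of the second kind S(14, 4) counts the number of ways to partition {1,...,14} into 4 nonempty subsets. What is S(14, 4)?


Using the explicit formula S(n,k) = (1/k!) sum_{j=0}^{k} (-1)^(k-j) C(k,j) j^n:
S(14, 4) = 10391745
Equivalently, S(n,k) is n! times the coefficient of x^n in the EGF (e^x - 1)^k / k!.

10391745


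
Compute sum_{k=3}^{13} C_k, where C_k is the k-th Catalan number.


C_3 through C_13: 5, 14, 42, 132, 429, 1430, 4862, 16796, 58786, 208012, 742900
Sum = 5 + 14 + 42 + 132 + 429 + 1430 + 4862 + 16796 + 58786 + 208012 + 742900
= 1033408

1033408


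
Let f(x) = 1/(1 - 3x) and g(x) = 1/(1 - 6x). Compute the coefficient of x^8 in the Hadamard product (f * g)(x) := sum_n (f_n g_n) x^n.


f has coefficients f_k = 3^k and g has coefficients g_k = 6^k, so the Hadamard product has coefficient (f*g)_k = 3^k * 6^k = 18^k.
For k = 8: 18^8 = 11019960576.

11019960576


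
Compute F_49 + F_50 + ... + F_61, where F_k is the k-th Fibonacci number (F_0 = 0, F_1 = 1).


Use the identity sum_{k=0}^{N} F_k = F_{N+2} - 1 (which follows from F_{k+2} - F_{k+1} = F_k). Then
sum_{k=49}^{61} F_k = (F_{63} - 1) - (F_{50} - 1) = F_{63} - F_{50}.
Computing: F_{63} = 6557470319842, F_{50} = 12586269025, so
Sum = 6557470319842 - 12586269025 = 6544884050817.

6544884050817


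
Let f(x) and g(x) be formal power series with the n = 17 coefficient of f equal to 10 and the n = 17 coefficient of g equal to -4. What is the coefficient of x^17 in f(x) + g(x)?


Addition of formal power series is termwise.
The coefficient of x^17 in f + g = 10 + -4
= 6

6


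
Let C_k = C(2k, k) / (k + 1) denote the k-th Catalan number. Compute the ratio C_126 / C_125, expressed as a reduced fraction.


Using C_k = (2k)! / (k! (k+1)!), the ratio C_{k+1}/C_k simplifies to
C_{k+1}/C_k = [(2k+2)! / ((k+1)! (k+2)!)] * [k! (k+1)! / (2k)!]
 = (2k+2)(2k+1) / ((k+1)(k+2)) = 2(2k+1) / (k+2).
For k = 125: 2(2*125 + 1) / (125 + 2) = 502/127 = 502/127.

502/127


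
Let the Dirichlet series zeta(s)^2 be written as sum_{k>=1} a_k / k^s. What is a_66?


The Dirichlet convolution of the constant function 1 with itself gives (1 * 1)(k) = sum_{d | k} 1 = d(k), the number of positive divisors of k.
Since zeta(s) = sum_{k>=1} 1/k^s, we have zeta(s)^2 = sum_{k>=1} d(k)/k^s, so a_k = d(k).
For k = 66: the divisors are 1, 2, 3, 6, 11, 22, 33, 66.
Count = 8.

8


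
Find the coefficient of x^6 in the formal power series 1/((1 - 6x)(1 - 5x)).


By partial fractions or Cauchy convolution:
The coefficient equals sum_{k=0}^{6} 6^k * 5^(6-k).
= 201811

201811


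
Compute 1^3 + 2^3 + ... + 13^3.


This power sum has a closed form given by Faulhaber's formula
sum_{k=1}^{m} k^p = (1 / (p + 1)) * sum_{j=0}^{p} C(p + 1, j) B_j m^(p + 1 - j),
but for small m direct computation is fastest:
1 + 8 + 27 + 64 + 125 + 216 + 343 + 512 + 729 + 1000 + 1331 + 1728 + 2197 = 8281.

8281


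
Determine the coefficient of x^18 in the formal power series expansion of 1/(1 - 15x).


The geometric series identity gives 1/(1 - c x) = sum_{k>=0} c^k x^k, so the coefficient of x^k is c^k.
Here c = 15 and k = 18.
Computing: 15^18 = 1477891880035400390625

1477891880035400390625


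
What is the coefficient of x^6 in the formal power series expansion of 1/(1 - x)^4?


The expansion 1/(1 - x)^r = sum_{k>=0} C(k + r - 1, r - 1) x^k follows from the multiset / negative-binomial theorem (or from repeated differentiation of the geometric series).
For r = 4 and k = 6:
C(9, 3) = 362880 / (6 * 720) = 84.

84


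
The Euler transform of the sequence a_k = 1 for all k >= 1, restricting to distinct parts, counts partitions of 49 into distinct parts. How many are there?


Partitions of 49 into distinct parts can be computed via generating function.
Product (1+x)(1+x^2)(1+x^3)...
The coefficient of x^49 = 3264

3264


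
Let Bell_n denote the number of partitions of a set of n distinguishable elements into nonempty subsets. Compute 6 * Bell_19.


Bell_19 can be computed from the Bell triangle or from Dobinski's identity Bell_n = (1/e) * sum_{k>=0} k^n / k!.
Computing Bell_19 = 5832742205057.
Then 6 * 5832742205057 = 34996453230342.

34996453230342


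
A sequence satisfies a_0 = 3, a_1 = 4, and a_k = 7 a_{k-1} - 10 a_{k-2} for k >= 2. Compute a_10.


The characteristic equation is t^2 - 7 t + 10 = 0, with roots r_1 = 5 and r_2 = 2 (so c_1 = r_1 + r_2, c_2 = -r_1 r_2 as required).
One can use the closed form a_n = A r_1^n + B r_2^n, but direct iteration is more reliable:
a_0 = 3, a_1 = 4, a_2 = -2, a_3 = -54, a_4 = -358, a_5 = -1966, a_6 = -10182, a_7 = -51614, a_8 = -259478, a_9 = -1300206, a_10 = -6506662.
So a_10 = -6506662.

-6506662


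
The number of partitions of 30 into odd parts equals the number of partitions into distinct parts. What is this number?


Computing partitions of 30 into odd parts (1, 3, 5, ...):
Using the generating function prod_{k>=0} 1/(1-x^(2k+1)),
the count is 296

296


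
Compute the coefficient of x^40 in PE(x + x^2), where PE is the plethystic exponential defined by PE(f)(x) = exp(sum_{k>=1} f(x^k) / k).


With f(x) = x + x^2, the exponent is sum_{k>=1} (x^k + x^(2k)) / k = -ln(1 - x) - ln(1 - x^2). Exponentiating:
PE(x + x^2) = 1 / ((1 - x)(1 - x^2)).
This is the generating function for partitions of n into parts of size 1 or 2. The number of 2's can be any j in 0..20, and the rest are 1's, so
[x^40] = floor(40/2) + 1 = 21.

21


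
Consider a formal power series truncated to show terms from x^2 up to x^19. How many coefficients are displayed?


From x^2 to x^19 inclusive, the count is 19 - 2 + 1 = 18.

18


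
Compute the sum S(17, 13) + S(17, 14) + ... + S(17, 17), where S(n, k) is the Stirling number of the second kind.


By definition, S(n, k) counts partitions of an n-set into exactly k nonempty blocks.
Computing row n = 17 for k = 13..17:
S(17, k): 4910178, 249900, 7820, 136, 1
Sum = 5168035.

5168035


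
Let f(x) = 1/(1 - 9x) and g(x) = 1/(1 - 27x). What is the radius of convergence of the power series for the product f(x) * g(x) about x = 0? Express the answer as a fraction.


The radius of 1/(1 - 9x) is 1/9 (nearest singularity at x = 1/9), and the radius of 1/(1 - 27x) is 1/27.
The product f(x)*g(x) = 1/((1 - 9x)(1 - 27x)) has singularities at both 1/9 and 1/27, so its radius of convergence is the distance to the nearest one:
min(1/9, 1/27) = 1/27.

1/27


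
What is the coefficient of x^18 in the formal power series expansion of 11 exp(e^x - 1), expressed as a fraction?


exp(e^x - 1) is the exponential generating function for the Bell numbers Bell_k: exp(e^x - 1) = sum_{k>=0} Bell_k x^k / k!.
So the coefficient of x^18 in 11 exp(e^x - 1) is 11 Bell_18 / 18!.
Computing: Bell_18 = 682076806159 and 18! = 6402373705728000, giving
11 * 682076806159/6402373705728000 = 97439543737/83147710464000.

97439543737/83147710464000


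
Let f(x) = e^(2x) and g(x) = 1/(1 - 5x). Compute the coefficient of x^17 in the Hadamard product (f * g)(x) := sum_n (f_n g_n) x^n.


Expanding: f_k = 2^k/k! (from e^(2x)) and g_k = 5^k (from 1/(1 - 5x)). So the Hadamard coefficient (f * g)_k = 2^k 5^k / k! = (10)^k / k!.
For k = 17: 10^17/17! = 100000000000000000/355687428096000 = 24414062500/86837751.

24414062500/86837751


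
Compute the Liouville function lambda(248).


The Liouville function is lambda(k) = (-1)^Omega(k), where Omega(k) counts the prime factors of k with multiplicity.
Factoring: 248 = 2 * 2 * 2 * 31, so Omega(248) = 4.
lambda(248) = (-1)^4 = 1.

1


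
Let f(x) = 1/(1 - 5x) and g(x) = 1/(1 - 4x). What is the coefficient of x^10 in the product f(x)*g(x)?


The coefficient of x^n in f*g is the Cauchy product: sum_{k=0}^{n} a^k * b^(n-k).
With a=5, b=4, n=10:
sum_{k=0}^{10} 5^k * 4^(10-k)
= 44633821

44633821


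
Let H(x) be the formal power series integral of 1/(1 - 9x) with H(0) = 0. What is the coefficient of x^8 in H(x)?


1/(1 - 9x) = sum_{k>=0} 9^k x^k. Integrating termwise with H(0) = 0:
H(x) = sum_{k>=0} 9^k x^(k+1) / (k+1) = sum_{m>=1} 9^(m-1) x^m / m.
For m = 8: 9^7/8 = 4782969/8 = 4782969/8.

4782969/8


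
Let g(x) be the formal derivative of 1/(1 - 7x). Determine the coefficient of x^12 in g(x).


Differentiate termwise: d/dx sum_{k>=0} 7^k x^k = sum_{k>=1} k 7^k x^(k-1) = sum_{j>=0} (j+1) 7^(j+1) x^j.
Equivalently, d/dx [1/(1 - 7x)] = 7/(1 - 7x)^2.
For j = 12: 13 * 7^13 = 13 * 96889010407 = 1259557135291.

1259557135291


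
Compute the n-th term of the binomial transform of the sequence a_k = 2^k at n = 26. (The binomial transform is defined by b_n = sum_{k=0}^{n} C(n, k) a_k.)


With a_k = 2^k, b_n = sum_{k=0}^{n} C(n, k) 2^k = (1 + 2)^n by the binomial theorem.
For n = 26: (1 + 2)^26 = 3^26 = 2541865828329.

2541865828329


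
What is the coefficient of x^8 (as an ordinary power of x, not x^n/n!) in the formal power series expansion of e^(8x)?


The exponential series is e^y = sum_{k>=0} y^k / k!. Substituting y = 8x gives
e^(8x) = sum_{k>=0} 8^k x^k / k!.
So the coefficient of x^n is a^n/n! with a = 8, n = 8:
8^8 / 8! = 16777216/40320 = 131072/315

131072/315


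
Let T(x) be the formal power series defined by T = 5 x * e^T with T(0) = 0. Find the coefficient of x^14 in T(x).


Apply the Lagrange inversion formula: if T = 5 x * phi(T) with phi(t) = e^t, then
[x^n] T = 5^n * (1/n) [t^(n-1)] phi(t)^n = 5^n * (1/n) [t^(n-1)] e^(n t) = 5^n * (1/n) * n^(n-1) / (n-1)! = 5^n * n^(n-1) / n!.
When c = 1 this is the Cayley count of rooted labeled trees on n vertices, divided by n!.
For n = 14: 5^14 * 14^13 / 14! = 6103515625 * 793714773254144/87178291200 = 1930983147460937500/34749.

1930983147460937500/34749


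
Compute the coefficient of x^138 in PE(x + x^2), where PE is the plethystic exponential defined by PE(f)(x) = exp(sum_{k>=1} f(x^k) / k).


With f(x) = x + x^2, the exponent is sum_{k>=1} (x^k + x^(2k)) / k = -ln(1 - x) - ln(1 - x^2). Exponentiating:
PE(x + x^2) = 1 / ((1 - x)(1 - x^2)).
This is the generating function for partitions of n into parts of size 1 or 2. The number of 2's can be any j in 0..69, and the rest are 1's, so
[x^138] = floor(138/2) + 1 = 70.

70


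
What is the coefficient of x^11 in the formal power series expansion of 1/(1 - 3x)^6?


The general identity 1/(1 - c x)^r = sum_{k>=0} c^k C(k + r - 1, r - 1) x^k follows by substituting y = c x into 1/(1 - y)^r = sum_{k>=0} C(k + r - 1, r - 1) y^k.
For c = 3, r = 6, k = 11:
3^11 * C(16, 5) = 177147 * 4368 = 773778096.

773778096


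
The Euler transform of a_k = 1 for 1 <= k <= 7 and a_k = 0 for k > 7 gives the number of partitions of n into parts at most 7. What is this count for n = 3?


Partitions of 3 into parts at most 7:
Using generating function (1-x)^(-1)(1-x^2)^(-1)...(1-x^7)^(-1),
the coefficient of x^3 = 3

3


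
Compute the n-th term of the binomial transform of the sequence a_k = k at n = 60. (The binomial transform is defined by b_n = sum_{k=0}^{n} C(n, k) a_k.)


With a_k = k, b_n = sum_{k=0}^{n} C(n, k) k. Using k * C(n, k) = n * C(n-1, k-1) gives b_n = n * sum_{k>=1} C(n-1, k-1) = n * 2^(n-1).
For n = 60: 60 * 2^59 = 60 * 576460752303423488 = 34587645138205409280.

34587645138205409280


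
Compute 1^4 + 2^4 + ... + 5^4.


This power sum has a closed form given by Faulhaber's formula
sum_{k=1}^{m} k^p = (1 / (p + 1)) * sum_{j=0}^{p} C(p + 1, j) B_j m^(p + 1 - j),
but for small m direct computation is fastest:
1 + 16 + 81 + 256 + 625 = 979.

979


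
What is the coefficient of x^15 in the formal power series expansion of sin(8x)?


The Maclaurin series is sin(t) = sum_{k>=0} (-1)^k t^(2k+1) / (2k+1)!, so substituting t = 8x, only odd powers of x are nonzero, with coefficient of x^(2k+1) equal to (-1)^k 8^(2k+1) / (2k+1)!.
Write 15 = 2*7 + 1, giving the coefficient (-1)^7 * 8^15 / 15! = -35184372088832/1307674368000 = -17179869184/638512875.

-17179869184/638512875


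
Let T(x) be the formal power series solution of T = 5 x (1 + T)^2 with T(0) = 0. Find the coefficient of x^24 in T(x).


Apply the Lagrange inversion formula: if T = 5 x * phi(T) with phi(t) = (1 + t)^2, then [x^n] T = 5^n * (1/n) [t^(n-1)] phi(t)^n = 5^n * (1/n) [t^(n-1)] (1 + t)^(2n) = 5^n * (1/n) C(2n, n-1).
Using the identity C(2n, n-1) = C(2n, n) * n / (n+1), the unscaled factor equals C(2n, n) / (n+1) = C_n, the n-th Catalan number.
For n = 24: C_24 = C(48, 24) / 25 = 32247603683100/25 = 1289904147324.
With the 5^24 = 59604644775390625 factor, the coefficient is 59604644775390625 * 1289904147324 = 76884278495550155639648437500.

76884278495550155639648437500


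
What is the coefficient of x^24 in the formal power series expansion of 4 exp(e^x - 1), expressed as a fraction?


exp(e^x - 1) is the exponential generating function for the Bell numbers Bell_k: exp(e^x - 1) = sum_{k>=0} Bell_k x^k / k!.
So the coefficient of x^24 in 4 exp(e^x - 1) is 4 Bell_24 / 24!.
Computing: Bell_24 = 445958869294805289 and 24! = 620448401733239439360000, giving
4 * 445958869294805289/620448401733239439360000 = 148652956431601763/51704033477769953280000.

148652956431601763/51704033477769953280000


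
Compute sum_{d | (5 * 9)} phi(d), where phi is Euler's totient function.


First, 5 * 9 = 45. One classical identity is sum_{d | n} phi(d) = n (each k in [1, n] has a unique gcd with n, and among the k's with gcd(k, n) = n/d there are phi(d) of them). So the sum equals 45. We also verify directly:
Divisors of 45: 1, 3, 5, 9, 15, 45.
phi values: 1, 2, 4, 6, 8, 24.
Sum = 45.

45


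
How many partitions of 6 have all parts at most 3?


Using the generating function (1-x)^(-1)(1-x^2)^(-1)(1-x^3)^(-1),
the coefficient of x^6 counts these restricted partitions.
Result = 7

7


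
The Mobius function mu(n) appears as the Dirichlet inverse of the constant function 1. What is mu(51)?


51 = 3 * 17 (all distinct primes).
mu(51) = (-1)^2 = 1

1


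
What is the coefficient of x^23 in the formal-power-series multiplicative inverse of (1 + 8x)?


The inverse is 1/(1 + 8x). Apply the geometric identity 1/(1 - y) = sum_{k>=0} y^k with y = -8x:
1/(1 + 8x) = sum_{k>=0} (-8)^k x^k.
So the coefficient of x^23 is (-8)^23 = -590295810358705651712.

-590295810358705651712


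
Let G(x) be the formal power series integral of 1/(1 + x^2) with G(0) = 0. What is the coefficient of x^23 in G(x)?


1/(1 + x^2) = sum_{j>=0} (-1)^j x^(2j). Integrating termwise with G(0) = 0:
G(x) = sum_{j>=0} (-1)^j x^(2j+1) / (2j+1) = arctan(x).
Only odd powers are nonzero. For x^23 write 23 = 2*11 + 1, giving
(-1)^11 / 23 = -1/23 = -1/23.

-1/23


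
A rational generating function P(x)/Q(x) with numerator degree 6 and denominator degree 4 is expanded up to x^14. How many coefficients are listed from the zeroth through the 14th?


Expanding up to x^14 gives the coefficients for x^0, x^1, ..., x^14.
That is 14 + 1 = 15 coefficients in total.

15


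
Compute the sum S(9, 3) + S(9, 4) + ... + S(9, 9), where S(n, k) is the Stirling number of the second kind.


By definition, S(n, k) counts partitions of an n-set into exactly k nonempty blocks.
Computing row n = 9 for k = 3..9:
S(9, k): 3025, 7770, 6951, 2646, 462, 36, 1
Sum = 20891.

20891


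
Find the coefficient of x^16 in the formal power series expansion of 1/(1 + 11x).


Write 1/(1 + c x) = 1/(1 - (-c) x) and apply the geometric-series identity
1/(1 - y) = sum_{k>=0} y^k to get 1/(1 + c x) = sum_{k>=0} (-c)^k x^k.
So the coefficient of x^k is (-c)^k = (-1)^k * c^k.
Here c = 11 and k = 16:
(-11)^16 = 1 * 45949729863572161 = 45949729863572161

45949729863572161


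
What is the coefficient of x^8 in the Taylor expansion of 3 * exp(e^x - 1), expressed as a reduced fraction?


exp(e^x - 1) = sum_{k>=0} Bell_k x^k / k!, where Bell_k is the k-th Bell number.
So the coefficient of x^8 is 3 * Bell_8 / 8!.
Computing: Bell_8 = 4140 and 8! = 40320, giving
3 * 4140/40320 = 69/224.

69/224


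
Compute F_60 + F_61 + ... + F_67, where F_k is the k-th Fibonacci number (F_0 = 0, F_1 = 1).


Use the identity sum_{k=0}^{N} F_k = F_{N+2} - 1 (which follows from F_{k+2} - F_{k+1} = F_k). Then
sum_{k=60}^{67} F_k = (F_{69} - 1) - (F_{61} - 1) = F_{69} - F_{61}.
Computing: F_{69} = 117669030460994, F_{61} = 2504730781961, so
Sum = 117669030460994 - 2504730781961 = 115164299679033.

115164299679033


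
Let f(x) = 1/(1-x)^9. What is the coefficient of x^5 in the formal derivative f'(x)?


Differentiate: d/dx [ 1/(1-x)^r ] = r / (1-x)^(r+1).
Here r = 9, so f'(x) = 9 / (1-x)^10.
The expansion of 1/(1-x)^(r+1) has coefficient of x^n equal to C(n+r, r).
So the coefficient of x^5 in f'(x) is
9 * C(14, 9) = 9 * 2002 = 18018

18018


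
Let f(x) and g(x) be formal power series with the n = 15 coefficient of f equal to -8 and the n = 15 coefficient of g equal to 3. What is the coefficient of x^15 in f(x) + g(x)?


Addition of formal power series is termwise.
The coefficient of x^15 in f + g = -8 + 3
= -5

-5


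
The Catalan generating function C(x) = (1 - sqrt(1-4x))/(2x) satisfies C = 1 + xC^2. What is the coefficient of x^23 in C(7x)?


Substituting x -> 7x scales the n-th coefficient by 7^n, so [x^23] C(7x) = 7^23 * C_23.
C_23 = C(2*23, 23)/(24) = 8233430727600/24 = 343059613650.
So 7^23 * 343059613650 = 27368747340080916343 * 343059613650 = 9389111888572624320367550881950.

9389111888572624320367550881950


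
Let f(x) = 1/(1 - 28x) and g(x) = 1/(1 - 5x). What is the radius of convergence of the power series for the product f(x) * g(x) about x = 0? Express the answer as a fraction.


The radius of 1/(1 - 28x) is 1/28 (nearest singularity at x = 1/28), and the radius of 1/(1 - 5x) is 1/5.
The product f(x)*g(x) = 1/((1 - 28x)(1 - 5x)) has singularities at both 1/28 and 1/5, so its radius of convergence is the distance to the nearest one:
min(1/28, 1/5) = 1/28.

1/28


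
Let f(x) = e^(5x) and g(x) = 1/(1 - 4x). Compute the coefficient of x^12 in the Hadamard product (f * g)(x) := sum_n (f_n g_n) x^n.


Expanding: f_k = 5^k/k! (from e^(5x)) and g_k = 4^k (from 1/(1 - 4x)). So the Hadamard coefficient (f * g)_k = 5^k 4^k / k! = (20)^k / k!.
For k = 12: 20^12/12! = 4096000000000000/479001600 = 160000000000/18711.

160000000000/18711


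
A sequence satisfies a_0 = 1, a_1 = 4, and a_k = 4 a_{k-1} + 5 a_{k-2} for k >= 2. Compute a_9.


The characteristic equation is t^2 - 4 t - 5 = 0, with roots r_1 = 5 and r_2 = -1 (so c_1 = r_1 + r_2, c_2 = -r_1 r_2 as required).
One can use the closed form a_n = A r_1^n + B r_2^n, but direct iteration is more reliable:
a_0 = 1, a_1 = 4, a_2 = 21, a_3 = 104, a_4 = 521, a_5 = 2604, a_6 = 13021, a_7 = 65104, a_8 = 325521, a_9 = 1627604.
So a_9 = 1627604.

1627604


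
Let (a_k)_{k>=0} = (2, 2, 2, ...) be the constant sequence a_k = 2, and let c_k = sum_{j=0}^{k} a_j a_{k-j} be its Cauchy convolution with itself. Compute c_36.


Since a_j = 2 for all j >= 0, the convolution sum becomes
c_k = sum_{j=0}^{k} 2 * 2 = 4 * (k + 1).
Equivalently, the generating function of (a_k) is 2/(1 - x) and its square is 4/(1 - x)^2 = sum_{k>=0} 4(k + 1) x^k.
For k = 36: 4 * 37 = 148.

148


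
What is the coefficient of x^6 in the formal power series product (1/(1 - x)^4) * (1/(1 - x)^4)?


Combine the factors: (1/(1 - x)^4) * (1/(1 - x)^4) = 1/(1 - x)^8.
Then use 1/(1 - x)^r = sum_{k>=0} C(k + r - 1, r - 1) x^k with r = 8 and k = 6:
C(13, 7) = 1716.

1716


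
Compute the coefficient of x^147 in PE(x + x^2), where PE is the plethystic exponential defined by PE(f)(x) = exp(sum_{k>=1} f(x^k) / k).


With f(x) = x + x^2, the exponent is sum_{k>=1} (x^k + x^(2k)) / k = -ln(1 - x) - ln(1 - x^2). Exponentiating:
PE(x + x^2) = 1 / ((1 - x)(1 - x^2)).
This is the generating function for partitions of n into parts of size 1 or 2. The number of 2's can be any j in 0..73, and the rest are 1's, so
[x^147] = floor(147/2) + 1 = 74.

74


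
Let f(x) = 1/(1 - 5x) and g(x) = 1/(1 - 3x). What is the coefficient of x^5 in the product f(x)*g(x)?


The coefficient of x^n in f*g is the Cauchy product: sum_{k=0}^{n} a^k * b^(n-k).
With a=5, b=3, n=5:
sum_{k=0}^{5} 5^k * 3^(5-k)
= 7448

7448


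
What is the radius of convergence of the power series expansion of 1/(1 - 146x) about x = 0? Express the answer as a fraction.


Expanding 1/(1 - 146x) = sum_{k>=0} 146^k x^k, the series converges when |146x| < 1, i.e., |x| < 1/146.
So the radius of convergence is 1/146 = 1/146.

1/146


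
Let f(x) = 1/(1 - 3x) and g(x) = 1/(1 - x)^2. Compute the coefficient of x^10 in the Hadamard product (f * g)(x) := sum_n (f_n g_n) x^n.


f has coefficients f_k = 3^k. For g = 1/(1 - x)^2 the coefficient is g_k = C(k + 1, 1) = k + 1. The Hadamard coefficient is (f * g)_k = 3^k * (k + 1).
For k = 10: 3^10 * 11 = 59049 * 11 = 649539.

649539


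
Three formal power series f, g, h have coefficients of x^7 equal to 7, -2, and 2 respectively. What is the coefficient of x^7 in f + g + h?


Series addition is componentwise:
7 + -2 + 2
= 7

7


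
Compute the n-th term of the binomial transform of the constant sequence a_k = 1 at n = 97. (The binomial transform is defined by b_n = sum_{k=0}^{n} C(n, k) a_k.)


With a_k = 1 for all k, b_n = sum_{k=0}^{n} C(n, k) = 2^n by the binomial theorem.
For n = 97: 2^97 = 158456325028528675187087900672.

158456325028528675187087900672


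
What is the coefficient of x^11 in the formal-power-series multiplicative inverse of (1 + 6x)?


The inverse is 1/(1 + 6x). Apply the geometric identity 1/(1 - y) = sum_{k>=0} y^k with y = -6x:
1/(1 + 6x) = sum_{k>=0} (-6)^k x^k.
So the coefficient of x^11 is (-6)^11 = -362797056.

-362797056


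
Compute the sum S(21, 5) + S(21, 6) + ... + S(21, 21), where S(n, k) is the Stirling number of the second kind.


By definition, S(n, k) counts partitions of an n-set into exactly k nonempty blocks.
Computing row n = 21 for k = 5..21:
S(21, k): 3791262568401, 26585679462804, 82310957214948, 132511015347084, 123272476465204, 71187132291275, 26826851689001, 6833042030178, 1204909218331, 149304004500, 13087462580, 809944464, 34952799, 1023435, 19285, 210, 1
Sum = 474686563694500.

474686563694500


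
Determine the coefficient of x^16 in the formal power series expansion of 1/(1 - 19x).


The geometric series identity gives 1/(1 - c x) = sum_{k>=0} c^k x^k, so the coefficient of x^k is c^k.
Here c = 19 and k = 16.
Computing: 19^16 = 288441413567621167681

288441413567621167681


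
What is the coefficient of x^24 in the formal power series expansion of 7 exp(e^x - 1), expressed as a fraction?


exp(e^x - 1) is the exponential generating function for the Bell numbers Bell_k: exp(e^x - 1) = sum_{k>=0} Bell_k x^k / k!.
So the coefficient of x^24 in 7 exp(e^x - 1) is 7 Bell_24 / 24!.
Computing: Bell_24 = 445958869294805289 and 24! = 620448401733239439360000, giving
7 * 445958869294805289/620448401733239439360000 = 148652956431601763/29545161987297116160000.

148652956431601763/29545161987297116160000


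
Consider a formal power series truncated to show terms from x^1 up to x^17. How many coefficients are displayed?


From x^1 to x^17 inclusive, the count is 17 - 1 + 1 = 17.

17


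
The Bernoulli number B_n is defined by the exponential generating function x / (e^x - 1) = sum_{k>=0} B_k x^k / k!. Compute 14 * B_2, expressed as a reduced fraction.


Bernoulli numbers can also be computed recursively via B_0 = 1 and sum_{j=0}^{m} C(m+1, j) B_j = 0 for m >= 1. Odd-index Bernoulli numbers vanish for k >= 3.
Computing B_2 = 1/6, so 14 * B_2 = 14 * 1/6 = 7/3.

7/3


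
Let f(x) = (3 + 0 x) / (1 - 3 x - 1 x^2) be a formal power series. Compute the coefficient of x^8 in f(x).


Write f(x) = sum_{k>=0} a_k x^k. Multiplying both sides by 1 - 3 x - 1 x^2 gives
(1 - 3 x - 1 x^2) sum_{k>=0} a_k x^k = 3 + 0 x.
Matching coefficients:
 x^0: a_0 = 3
 x^1: a_1 - 3 a_0 = 0  =>  a_1 = 3*3 + 0 = 9
 x^k (k >= 2): a_k = 3 a_{k-1} + 1 a_{k-2}.
Iterating: a_2 = 30, a_3 = 99, a_4 = 327, a_5 = 1080, a_6 = 3567, a_7 = 11781, a_8 = 38910.
So the coefficient of x^8 is 38910.

38910


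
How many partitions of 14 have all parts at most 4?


Using the generating function (1-x)^(-1)(1-x^2)^(-1)...(1-x^4)^(-1),
the coefficient of x^14 counts these restricted partitions.
Result = 47

47


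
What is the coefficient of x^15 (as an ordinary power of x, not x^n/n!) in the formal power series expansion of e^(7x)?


The exponential series is e^y = sum_{k>=0} y^k / k!. Substituting y = 7x gives
e^(7x) = sum_{k>=0} 7^k x^k / k!.
So the coefficient of x^n is a^n/n! with a = 7, n = 15:
7^15 / 15! = 4747561509943/1307674368000 = 96889010407/26687232000

96889010407/26687232000


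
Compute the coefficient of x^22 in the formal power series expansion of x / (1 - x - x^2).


Let f(x) = sum_{k>=0} a_k x^k. Multiplying f(x) * (1 - x - x^2) = x and matching coefficients gives a_0 = 0, a_1 = 1, and a_k = a_{k-1} + a_{k-2} for k >= 2. These are the Fibonacci numbers F_k.
Iterating from F_0 = 0, F_1 = 1:
F_0=0, F_1=1, F_2=1, F_3=2, F_4=3, F_5=5, F_6=8, F_7=13, F_8=21, F_9=34, ...
F_22 = 17711.

17711


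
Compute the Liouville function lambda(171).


The Liouville function is lambda(k) = (-1)^Omega(k), where Omega(k) counts the prime factors of k with multiplicity.
Factoring: 171 = 3 * 3 * 19, so Omega(171) = 3.
lambda(171) = (-1)^3 = -1.

-1


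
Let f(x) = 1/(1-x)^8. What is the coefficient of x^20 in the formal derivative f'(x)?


Differentiate: d/dx [ 1/(1-x)^r ] = r / (1-x)^(r+1).
Here r = 8, so f'(x) = 8 / (1-x)^9.
The expansion of 1/(1-x)^(r+1) has coefficient of x^n equal to C(n+r, r).
So the coefficient of x^20 in f'(x) is
8 * C(28, 8) = 8 * 3108105 = 24864840

24864840


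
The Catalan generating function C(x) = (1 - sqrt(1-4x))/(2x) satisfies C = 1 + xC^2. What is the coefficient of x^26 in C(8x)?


Substituting x -> 8x scales the n-th coefficient by 8^n, so [x^26] C(8x) = 8^26 * C_26.
C_26 = C(2*26, 26)/(27) = 495918532948104/27 = 18367353072152.
So 8^26 * 18367353072152 = 302231454903657293676544 * 18367353072152 = 5551191841725658438190432521382002688.

5551191841725658438190432521382002688


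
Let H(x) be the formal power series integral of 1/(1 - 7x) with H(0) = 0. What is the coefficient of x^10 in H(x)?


1/(1 - 7x) = sum_{k>=0} 7^k x^k. Integrating termwise with H(0) = 0:
H(x) = sum_{k>=0} 7^k x^(k+1) / (k+1) = sum_{m>=1} 7^(m-1) x^m / m.
For m = 10: 7^9/10 = 40353607/10 = 40353607/10.

40353607/10


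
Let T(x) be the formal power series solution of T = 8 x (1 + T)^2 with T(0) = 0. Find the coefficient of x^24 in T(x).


Apply the Lagrange inversion formula: if T = 8 x * phi(T) with phi(t) = (1 + t)^2, then [x^n] T = 8^n * (1/n) [t^(n-1)] phi(t)^n = 8^n * (1/n) [t^(n-1)] (1 + t)^(2n) = 8^n * (1/n) C(2n, n-1).
Using the identity C(2n, n-1) = C(2n, n) * n / (n+1), the unscaled factor equals C(2n, n) / (n+1) = C_n, the n-th Catalan number.
For n = 24: C_24 = C(48, 24) / 25 = 32247603683100/25 = 1289904147324.
With the 8^24 = 4722366482869645213696 factor, the coefficient is 4722366482869645213696 * 1289904147324 = 6091400111437406562014936646549504.

6091400111437406562014936646549504


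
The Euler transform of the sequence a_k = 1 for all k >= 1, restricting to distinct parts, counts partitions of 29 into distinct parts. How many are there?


Partitions of 29 into distinct parts can be computed via generating function.
Product (1+x)(1+x^2)(1+x^3)...
The coefficient of x^29 = 256

256


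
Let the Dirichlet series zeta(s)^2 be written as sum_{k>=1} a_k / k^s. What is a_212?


The Dirichlet convolution of the constant function 1 with itself gives (1 * 1)(k) = sum_{d | k} 1 = d(k), the number of positive divisors of k.
Since zeta(s) = sum_{k>=1} 1/k^s, we have zeta(s)^2 = sum_{k>=1} d(k)/k^s, so a_k = d(k).
For k = 212: the divisors are 1, 2, 4, 53, 106, 212.
Count = 6.

6


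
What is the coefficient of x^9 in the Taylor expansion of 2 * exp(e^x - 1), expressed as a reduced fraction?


exp(e^x - 1) = sum_{k>=0} Bell_k x^k / k!, where Bell_k is the k-th Bell number.
So the coefficient of x^9 is 2 * Bell_9 / 9!.
Computing: Bell_9 = 21147 and 9! = 362880, giving
2 * 21147/362880 = 1007/8640.

1007/8640


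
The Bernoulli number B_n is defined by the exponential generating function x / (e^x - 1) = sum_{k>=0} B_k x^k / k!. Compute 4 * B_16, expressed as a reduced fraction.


Bernoulli numbers can also be computed recursively via B_0 = 1 and sum_{j=0}^{m} C(m+1, j) B_j = 0 for m >= 1. Odd-index Bernoulli numbers vanish for k >= 3.
Computing B_16 = -3617/510, so 4 * B_16 = 4 * -3617/510 = -7234/255.

-7234/255


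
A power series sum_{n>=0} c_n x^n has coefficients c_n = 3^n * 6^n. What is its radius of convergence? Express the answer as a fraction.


By the root test (Cauchy-Hadamard), the radius is R = 1 / limsup_n |c_n|^(1/n).
Here |c_n|^(1/n) = (3^n * 6^n)^(1/n) = 3 * 6 = 18 for all n.
So R = 1/18 = 1/18.

1/18


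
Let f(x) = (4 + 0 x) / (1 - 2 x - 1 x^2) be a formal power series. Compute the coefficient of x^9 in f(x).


Write f(x) = sum_{k>=0} a_k x^k. Multiplying both sides by 1 - 2 x - 1 x^2 gives
(1 - 2 x - 1 x^2) sum_{k>=0} a_k x^k = 4 + 0 x.
Matching coefficients:
 x^0: a_0 = 4
 x^1: a_1 - 2 a_0 = 0  =>  a_1 = 2*4 + 0 = 8
 x^k (k >= 2): a_k = 2 a_{k-1} + 1 a_{k-2}.
Iterating: a_2 = 20, a_3 = 48, a_4 = 116, a_5 = 280, a_6 = 676, a_7 = 1632, a_8 = 3940, a_9 = 9512.
So the coefficient of x^9 is 9512.

9512


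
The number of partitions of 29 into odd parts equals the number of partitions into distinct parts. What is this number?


Computing partitions of 29 into odd parts (1, 3, 5, ...):
Using the generating function prod_{k>=0} 1/(1-x^(2k+1)),
the count is 256

256


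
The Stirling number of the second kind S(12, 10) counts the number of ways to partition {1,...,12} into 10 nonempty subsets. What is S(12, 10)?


Using the explicit formula S(n,k) = (1/k!) sum_{j=0}^{k} (-1)^(k-j) C(k,j) j^n:
S(12, 10) = 1705
Equivalently, S(n,k) is n! times the coefficient of x^n in the EGF (e^x - 1)^k / k!.

1705


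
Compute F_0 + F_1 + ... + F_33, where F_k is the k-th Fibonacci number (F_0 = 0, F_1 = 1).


Use the identity sum_{k=0}^{N} F_k = F_{N+2} - 1 (which follows from F_{k+2} - F_{k+1} = F_k). Then
sum_{k=0}^{33} F_k = (F_{35} - 1) - (F_{1} - 1) = F_{35} - F_{1}.
Computing: F_{35} = 9227465, F_{1} = 1, so
Sum = 9227465 - 1 = 9227464.

9227464


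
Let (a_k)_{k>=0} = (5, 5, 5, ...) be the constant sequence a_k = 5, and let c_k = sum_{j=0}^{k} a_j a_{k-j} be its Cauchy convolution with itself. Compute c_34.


Since a_j = 5 for all j >= 0, the convolution sum becomes
c_k = sum_{j=0}^{k} 5 * 5 = 25 * (k + 1).
Equivalently, the generating function of (a_k) is 5/(1 - x) and its square is 25/(1 - x)^2 = sum_{k>=0} 25(k + 1) x^k.
For k = 34: 25 * 35 = 875.

875


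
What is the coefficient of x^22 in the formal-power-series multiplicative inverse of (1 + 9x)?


The inverse is 1/(1 + 9x). Apply the geometric identity 1/(1 - y) = sum_{k>=0} y^k with y = -9x:
1/(1 + 9x) = sum_{k>=0} (-9)^k x^k.
So the coefficient of x^22 is (-9)^22 = 984770902183611232881.

984770902183611232881


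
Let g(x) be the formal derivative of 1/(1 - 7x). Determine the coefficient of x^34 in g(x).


Differentiate termwise: d/dx sum_{k>=0} 7^k x^k = sum_{k>=1} k 7^k x^(k-1) = sum_{j>=0} (j+1) 7^(j+1) x^j.
Equivalently, d/dx [1/(1 - 7x)] = 7/(1 - 7x)^2.
For j = 34: 35 * 7^35 = 35 * 378818692265664781682717625943 = 13258654229298267358895116908005.

13258654229298267358895116908005


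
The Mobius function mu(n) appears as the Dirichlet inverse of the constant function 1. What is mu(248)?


248 has a squared prime factor, so mu(248) = 0.
Factorization reveals a repeated prime.

0


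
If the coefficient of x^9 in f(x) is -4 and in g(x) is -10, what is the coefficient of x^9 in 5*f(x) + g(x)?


Scalar multiplication scales coefficients: 5 * -4 = -20.
Then add the g coefficient: -20 + -10
= -30

-30


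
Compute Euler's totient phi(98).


phi(n) counts integers in [1, n] coprime to n. Using the multiplicative formula phi(n) = n * prod_{p | n} (1 - 1/p):
98 = 2 * 7^2, so
phi(98) = 98 * (1 - 1/2) * (1 - 1/7) = 42.

42


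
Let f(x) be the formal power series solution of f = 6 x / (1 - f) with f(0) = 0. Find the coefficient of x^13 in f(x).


Apply Lagrange inversion: f = 6 x * phi(f) with phi(t) = 1/(1 - t), so
[x^n] f = 6^n * (1/n) [t^(n-1)] phi(t)^n = 6^n * (1/n) [t^(n-1)] (1 - t)^(-n) = 6^n * (1/n) C(2n - 2, n - 1) = 6^n * C_{n-1}.
For n = 13: C_12 = C(24, 12) / 13 = 2704156/13 = 208012.
With the 6^13 = 13060694016 factor, the coefficient is 13060694016 * 208012 = 2716781083656192.

2716781083656192


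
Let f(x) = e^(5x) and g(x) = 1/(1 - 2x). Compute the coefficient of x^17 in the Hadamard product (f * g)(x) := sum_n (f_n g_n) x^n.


Expanding: f_k = 5^k/k! (from e^(5x)) and g_k = 2^k (from 1/(1 - 2x)). So the Hadamard coefficient (f * g)_k = 5^k 2^k / k! = (10)^k / k!.
For k = 17: 10^17/17! = 100000000000000000/355687428096000 = 24414062500/86837751.

24414062500/86837751


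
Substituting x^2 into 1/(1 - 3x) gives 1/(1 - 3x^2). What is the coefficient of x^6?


The coefficient of x^(2m) in 1/(1 - 3x^2) is 3^m.
With n = 6 = 2*3, the coefficient is 3^3 = 27.

27


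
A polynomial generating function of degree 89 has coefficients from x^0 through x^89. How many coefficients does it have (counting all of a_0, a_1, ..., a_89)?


A polynomial of degree 89 takes the form a_0 + a_1 x + ... + a_89 x^89.
The number of coefficients is 89 + 1 = 90.

90


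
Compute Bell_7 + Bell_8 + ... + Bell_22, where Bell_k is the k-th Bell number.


Recall Bell_k counts set partitions of a k-set (with Bell_0 = 1 by convention).
Bell_7 through Bell_22: 877, 4140, 21147, 115975, 678570, 4213597, 27644437, 190899322, 1382958545, 10480142147, 82864869804, 682076806159, 5832742205057, 51724158235372, 474869816156751, 4506715738447323
Sum = 877 + 4140 + 21147 + 115975 + 678570 + 4213597 + 27644437 + 190899322 + 1382958545 + 10480142147 + 82864869804 + 682076806159 + 5832742205057 + 51724158235372 + 474869816156751 + 4506715738447323 = 5039919483399223.

5039919483399223


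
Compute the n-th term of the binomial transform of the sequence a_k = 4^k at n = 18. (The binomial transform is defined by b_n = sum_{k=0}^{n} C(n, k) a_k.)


With a_k = 4^k, b_n = sum_{k=0}^{n} C(n, k) 4^k = (1 + 4)^n by the binomial theorem.
For n = 18: (1 + 4)^18 = 5^18 = 3814697265625.

3814697265625


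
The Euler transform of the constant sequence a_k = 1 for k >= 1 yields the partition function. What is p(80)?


The Euler transform converts the sequence a_k = 1 into the number of integer partitions.
Using the recurrence or dynamic programming:
p(80) = 15796476

15796476


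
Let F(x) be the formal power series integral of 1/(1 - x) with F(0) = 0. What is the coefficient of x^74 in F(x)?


1/(1 - x) = sum_{k>=0} x^k. Integrating termwise and using F(0) = 0 gives
F(x) = sum_{k>=0} x^(k+1) / (k+1) = sum_{m>=1} x^m / m = -ln(1 - x).
So the coefficient of x^74 is 1/74 = 1/74.

1/74


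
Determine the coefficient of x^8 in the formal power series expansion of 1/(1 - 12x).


The geometric series identity gives 1/(1 - c x) = sum_{k>=0} c^k x^k, so the coefficient of x^k is c^k.
Here c = 12 and k = 8.
Computing: 12^8 = 429981696

429981696


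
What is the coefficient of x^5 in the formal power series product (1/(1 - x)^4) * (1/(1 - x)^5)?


Combine the factors: (1/(1 - x)^4) * (1/(1 - x)^5) = 1/(1 - x)^9.
Then use 1/(1 - x)^r = sum_{k>=0} C(k + r - 1, r - 1) x^k with r = 9 and k = 5:
C(13, 8) = 1287.

1287


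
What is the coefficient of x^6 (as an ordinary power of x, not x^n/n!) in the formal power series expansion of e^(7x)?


The exponential series is e^y = sum_{k>=0} y^k / k!. Substituting y = 7x gives
e^(7x) = sum_{k>=0} 7^k x^k / k!.
So the coefficient of x^n is a^n/n! with a = 7, n = 6:
7^6 / 6! = 117649/720 = 117649/720

117649/720


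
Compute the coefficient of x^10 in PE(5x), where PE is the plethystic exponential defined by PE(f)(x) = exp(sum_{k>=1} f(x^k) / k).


With f(x) = 5x, the exponent is sum_{k>=1} 5 x^k / k = 5 * (-ln(1 - x)). Exponentiating:
PE(5x) = exp(-5 ln(1 - x)) = 1/(1 - x)^5.
By the negative binomial expansion, [x^n] 1/(1 - x)^5 = C(n + 4, 4).
For n = 10: C(14, 4) = 1001.

1001


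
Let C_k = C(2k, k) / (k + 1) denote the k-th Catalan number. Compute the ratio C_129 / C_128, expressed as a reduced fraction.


Using C_k = (2k)! / (k! (k+1)!), the ratio C_{k+1}/C_k simplifies to
C_{k+1}/C_k = [(2k+2)! / ((k+1)! (k+2)!)] * [k! (k+1)! / (2k)!]
 = (2k+2)(2k+1) / ((k+1)(k+2)) = 2(2k+1) / (k+2).
For k = 128: 2(2*128 + 1) / (128 + 2) = 514/130 = 257/65.

257/65


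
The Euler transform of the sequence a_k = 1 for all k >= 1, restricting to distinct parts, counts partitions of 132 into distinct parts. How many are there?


Partitions of 132 into distinct parts can be computed via generating function.
Product (1+x)(1+x^2)(1+x^3)...
The coefficient of x^132 = 5392550

5392550


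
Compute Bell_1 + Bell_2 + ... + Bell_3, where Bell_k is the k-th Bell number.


Recall Bell_k counts set partitions of a k-set (with Bell_0 = 1 by convention).
Bell_1 through Bell_3: 1, 2, 5
Sum = 1 + 2 + 5 = 8.

8


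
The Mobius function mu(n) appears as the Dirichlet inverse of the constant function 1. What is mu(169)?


169 has a squared prime factor, so mu(169) = 0.
Factorization reveals a repeated prime.

0


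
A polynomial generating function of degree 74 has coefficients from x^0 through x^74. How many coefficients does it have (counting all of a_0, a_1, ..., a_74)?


A polynomial of degree 74 takes the form a_0 + a_1 x + ... + a_74 x^74.
The number of coefficients is 74 + 1 = 75.

75
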